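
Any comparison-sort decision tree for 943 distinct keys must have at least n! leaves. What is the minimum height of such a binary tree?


A binary decision tree of height h has at most 2^h leaves and needs at least n! of them, so h >= ceil(log2(n!)).
943! is far too large to multiply out, so use Stirling's series:
  ln(n!) ~ n ln n - n + (1/2) ln(2 pi n) + 1/(12n)  (error below 1/(360 n^3), negligible here)
  ln(943) = 6.8490663
  n ln n = 943 * 6.8490663 = 6458.6695
  (1/2) ln(2 pi * 943) = (1/2) ln(5925.0437) = 4.3435
  1/(12*943) = 0.0001
  ln(943!) ~ 6458.6695 - 943 + 4.3435 + 0.0001 = 5520.0131
Convert to base 2: log2(943!) = 5520.0131 / ln 2 = 5520.0131 / 0.69314718 = 7963.6955
ceil(7963.6955) = 7964


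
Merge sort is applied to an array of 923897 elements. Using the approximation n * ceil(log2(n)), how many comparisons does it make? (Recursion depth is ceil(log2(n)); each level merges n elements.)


Merge sort divides the array into halves recursively.
Number of levels = ceil(log2(923897)) = 20
At each level, approximately n = 923897 comparisons are needed for merging.
Total comparisons ~ n * ceil(log2(n)) = 923897 * 20 = 18477940


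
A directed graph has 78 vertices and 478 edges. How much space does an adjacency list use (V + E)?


Adjacency list: one list head per vertex + one entry per edge
Vertex heads: 78
Edge entries: 478
Total = 78 + 478 = 556


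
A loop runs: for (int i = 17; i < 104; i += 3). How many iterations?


Loop starts at i = 17, increments by 3, stops when i >= 104.
Number of iterations = ceil((104 - 17) / 3)
= ceil(87 / 3)
= 29


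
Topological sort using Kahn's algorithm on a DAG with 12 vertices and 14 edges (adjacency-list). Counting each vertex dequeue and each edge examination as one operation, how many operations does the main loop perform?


Kahn's algorithm:
  1. Compute in-degrees: O(V + E)
  2. Process queue: each vertex dequeued once (O(V))
     each edge examined once (O(E))
Total = V + E = 12 + 14 = 26


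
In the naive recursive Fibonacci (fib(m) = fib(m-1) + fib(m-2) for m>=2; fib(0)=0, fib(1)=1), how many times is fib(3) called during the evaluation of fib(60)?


Let N(m) = number of times fib(m) is called while evaluating fib(60).
N(60) = 1 (the initial call).
N(59) = 1 (only fib(60) calls it).
For 1 <= m <= 58: fib(m) is called by fib(m+1) and fib(m+2), so
  N(m) = N(m+1) + N(m+2).
fib(0) is called only by fib(2), so N(0) = N(2).
Walk down from m=60:
  N(60)=1, N(59)=1, N(58)=2, N(57)=3, N(56)=5, N(55)=8, N(54)=13, N(53)=21, N(52)=34, N(51)=55, N(50)=89, N(49)=144, N(48)=233, N(47)=377, N(46)=610, N(45)=987, N(44)=1597, N(43)=2584, N(42)=4181, N(41)=6765, N(40)=10946, N(39)=17711, N(38)=28657, N(37)=46368, N(36)=75025, N(35)=121393, N(34)=196418, N(33)=317811, N(32)=514229, N(31)=832040, N(30)=1346269, N(29)=2178309, N(28)=3524578, N(27)=5702887, N(26)=9227465, N(25)=14930352, N(24)=24157817, N(23)=39088169, N(22)=63245986, N(21)=102334155, N(20)=165580141, N(19)=267914296, N(18)=433494437, N(17)=701408733, N(16)=1134903170, N(15)=1836311903, N(14)=2971215073, N(13)=4807526976, N(12)=7778742049, N(11)=12586269025, N(10)=20365011074, N(9)=32951280099, N(8)=53316291173, N(7)=86267571272, N(6)=139583862445, N(5)=225851433717, N(4)=365435296162, N(3)=591286729879
N(3) = 591286729879


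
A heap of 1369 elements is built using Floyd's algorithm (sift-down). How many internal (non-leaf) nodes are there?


Leaf nodes occupy roughly half the array.
Sift-down is called for each internal node, starting from the last one.
Internal nodes = floor(n/2) = floor(1369/2) = 684


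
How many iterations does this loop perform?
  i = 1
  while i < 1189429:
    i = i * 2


The loop variable doubles each iteration:
i = 1 -> 2 -> 4 -> 8 -> 16 -> 32 -> 64 -> 128 -> 256 -> 512 -> 1024 -> 2048 -> 4096 -> 8192 -> 16384 -> 32768 -> 65536 -> 131072 -> 262144 -> 524288 -> 1048576 -> 2097152 (stop, 2097152 >= 1189429)
Number of doublings = ceil(log2(1189429)) = 21


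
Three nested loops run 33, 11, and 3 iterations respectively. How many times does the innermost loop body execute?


Loop 1 (outermost): 33 iterations
Loop 2 (middle): 11 iterations per outer
Loop 3 (innermost): 3 iterations per middle
Total = 33 * 11 * 3 = 1089


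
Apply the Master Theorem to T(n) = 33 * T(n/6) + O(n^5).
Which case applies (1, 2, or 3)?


The Master Theorem: T(n) = a*T(n/b) + O(n^c)
  a = 33, b = 6, c = 5
log_b(a) = log_6(33) ~ 1.951
Compare b^c with a: 6^5 = 7776 > 33, so c > log_b(a).
Since c > log_b(a), Case 3 applies.
T(n) = O(n^5)
Master Theorem case = 3


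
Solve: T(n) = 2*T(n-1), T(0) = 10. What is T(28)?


Unrolling:
T(28) = 2*T(27) = 2^2*T(26) = ... = 2^28*T(0)
= 2^28 * 10
= 268435456 * 10 = 2684354560


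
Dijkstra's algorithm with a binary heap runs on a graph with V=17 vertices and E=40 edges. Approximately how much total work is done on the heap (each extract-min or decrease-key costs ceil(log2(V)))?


Dijkstra with a binary heap: each vertex is extracted once, each edge may relax once.
Each heap operation costs O(log V).
V + E = 17 + 40 = 57
ceil(log2(17)) = 5 (since 2^4 = 16 < 17 <= 32 = 2^5)
Total heap work = (V+E) * ceil(log2(V)) = 57 * 5 = 285


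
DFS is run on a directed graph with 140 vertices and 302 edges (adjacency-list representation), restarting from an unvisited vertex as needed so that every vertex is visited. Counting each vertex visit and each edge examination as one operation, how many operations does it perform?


A full DFS traversal processes each vertex exactly once (push/pop on stack).
Each directed edge is examined once.
V = 140, E = 302
V + E = 442


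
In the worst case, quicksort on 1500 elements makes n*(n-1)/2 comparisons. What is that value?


Sum of comparisons per partition:
1499 + 1498 + ... + 1 + 0
= 1500 * (1500 - 1) / 2
= 1500 * 1499 / 2
= 1124250


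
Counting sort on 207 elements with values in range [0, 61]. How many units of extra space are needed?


Output array size: 207 (to store sorted result)
Count array size: 62 (one slot per possible value, range 0 to 61)
Total extra space = 207 + 62 = 269


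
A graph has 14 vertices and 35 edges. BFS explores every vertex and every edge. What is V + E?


A full BFS traversal dequeues each vertex once and examines each edge once.
Vertex visits: 14
Edge visits: 35
V + E = 14 + 35 = 49


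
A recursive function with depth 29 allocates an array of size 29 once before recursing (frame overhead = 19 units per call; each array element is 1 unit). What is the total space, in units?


Array allocation: 29 units (allocated once)
Stack frames: 29 deep * 19 per frame = 551 units
Total = 29 + 551 = 580


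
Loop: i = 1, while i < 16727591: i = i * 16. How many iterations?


i multiplies by 16 each step:
i = 1 -> 16 -> 256 -> 4096 -> 65536 -> 1048576 -> 16777216 (stop)
Iterations = ceil(log_16(16727591)) = 6


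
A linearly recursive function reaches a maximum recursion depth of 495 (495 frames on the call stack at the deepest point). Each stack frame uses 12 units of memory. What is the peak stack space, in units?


Maximum recursion depth = 495 frames
Memory per frame = 12 units
Total stack space = depth * frame_size
= 495 * 12 = 5940


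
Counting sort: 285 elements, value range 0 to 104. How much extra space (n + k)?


n = 285 (output array)
k = 105 (count array for 105 distinct values)
Extra space = 285 + 105 = 390


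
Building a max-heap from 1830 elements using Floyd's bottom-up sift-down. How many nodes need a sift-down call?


In a heap of 1830 elements (0-indexed array):
  Last element index: 1829
  Parent of last element: floor((1829 - 1) / 2) = 914
  Internal nodes: indices 0 to 914
  Count = floor(1830/2) = 915


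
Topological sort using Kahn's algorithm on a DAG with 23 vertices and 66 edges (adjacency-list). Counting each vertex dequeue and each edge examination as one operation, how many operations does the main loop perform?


Kahn's algorithm:
  1. Compute in-degrees: O(V + E)
  2. Process queue: each vertex dequeued once (O(V))
     each edge examined once (O(E))
Total = V + E = 23 + 66 = 89


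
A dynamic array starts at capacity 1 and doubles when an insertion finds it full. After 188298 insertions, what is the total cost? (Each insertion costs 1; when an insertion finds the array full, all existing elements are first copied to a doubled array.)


Insertion cost: 188298 (one per element)
Resizes occur just before inserting elements 2, 3, 5, 9, ...
Elements copied at each resize: 1 + 2 + 4 + 8 + 16 + 32 + 64 + 128 + 256 + 512 + 1024 + 2048 + 4096 + 8192 + 16384 + 32768 + 65536 + 131072
Sum of copies = 262143 (geometric series: 2^k - 1)
Total = 188298 + 262143 = 450441


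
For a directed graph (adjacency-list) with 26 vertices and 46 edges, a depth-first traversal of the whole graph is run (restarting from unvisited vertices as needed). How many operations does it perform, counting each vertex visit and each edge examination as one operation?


A full DFS traversal visits each vertex once and examines each edge once.
V = 26
E = 46
Sum = 26 + 46 = 72


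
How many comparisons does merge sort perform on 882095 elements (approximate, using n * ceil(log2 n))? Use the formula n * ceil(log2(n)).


Recursion depth: ceil(log2(882095)) = 20
Each recursion level merges n = 882095 elements
Total = 882095 * 20 = 17641900


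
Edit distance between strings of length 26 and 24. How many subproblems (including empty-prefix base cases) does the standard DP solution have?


The table includes base cases (empty prefixes).
Rows: (m+1) = 27
Columns: (n+1) = 25
Total = 27 * 25 = 675


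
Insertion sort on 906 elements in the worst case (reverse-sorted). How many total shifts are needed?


In the worst case (reverse-sorted), each element shifts past all previous:
  Element 1: 1 shifts
  Element 2: 2 shifts
  Element 3: 3 shifts
  Element 4: 4 shifts
  Element 5: 5 shifts
  ...
  Element 905: 905 shifts
Total = 1 + 2 + ... + 905
= 906*(906-1)/2 = 409965


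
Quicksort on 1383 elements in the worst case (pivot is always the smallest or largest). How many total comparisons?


In the worst case, each partition step picks the worst pivot:
  Partition 1: 1382 comparisons (n-1 elements to compare)
  Partition 2: 1381 comparisons
  Partition 3: 1380 comparisons
  Partition 4: 1379 comparisons
  Partition 5: 1378 comparisons
  ...
  Last partition: 0 comparisons
Total = (n-1) + (n-2) + ... + 1 + 0 = n*(n-1)/2
= 1383*1382/2 = 955653


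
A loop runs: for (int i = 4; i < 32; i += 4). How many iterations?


Loop starts at i = 4, increments by 4, stops when i >= 32.
Number of iterations = ceil((32 - 4) / 4)
= ceil(28 / 4)
= 7


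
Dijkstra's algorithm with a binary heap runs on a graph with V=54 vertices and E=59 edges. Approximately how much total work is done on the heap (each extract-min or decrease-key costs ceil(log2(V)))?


Dijkstra with a binary heap: each vertex is extracted once, each edge may relax once.
Each heap operation costs O(log V).
V + E = 54 + 59 = 113
ceil(log2(54)) = 6 (since 2^5 = 32 < 54 <= 64 = 2^6)
Total heap work = (V+E) * ceil(log2(V)) = 113 * 6 = 678


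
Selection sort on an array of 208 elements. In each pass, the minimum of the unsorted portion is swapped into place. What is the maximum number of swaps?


Selection sort performs one swap per pass:
  Pass 1: find min in positions 0 to 207, swap with position 0
  Pass 2: find min in positions 1 to 207, swap with position 1
  Pass 3: find min in positions 2 to 207, swap with position 2
  Pass 4: find min in positions 3 to 207, swap with position 3
  Pass 5: find min in positions 4 to 207, swap with position 4
  ... (202 more passes)
Total passes (and swaps) = n - 1 = 208 - 1 = 207


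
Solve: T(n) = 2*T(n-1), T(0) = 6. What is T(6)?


Unrolling:
T(6) = 2*T(5) = 2^2*T(4) = ... = 2^6*T(0)
= 2^6 * 6
= 64 * 6 = 384


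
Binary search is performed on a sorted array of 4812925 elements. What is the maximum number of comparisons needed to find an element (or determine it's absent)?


Binary search halves the search space each comparison:
  Step 1: search space = 4812925 -> 2406462
  Step 2: search space = 2406462 -> 1203231
  Step 3: search space = 1203231 -> 601615
  Step 4: search space = 601615 -> 300807
  Step 5: search space = 300807 -> 150403
  Step 6: search space = 150403 -> 75201
  Step 7: search space = 75201 -> 37600
  Step 8: search space = 37600 -> 18800
  Step 9: search space = 18800 -> 9400
  Step 10: search space = 9400 -> 4700
  Step 11: search space = 4700 -> 2350
  Step 12: search space = 2350 -> 1175
  Step 13: search space = 1175 -> 587
  Step 14: search space = 587 -> 293
  Step 15: search space = 293 -> 146
  Step 16: search space = 146 -> 73
  Step 17: search space = 73 -> 36
  Step 18: search space = 36 -> 18
  Step 19: search space = 18 -> 9
  Step 20: search space = 9 -> 4
  Step 21: search space = 4 -> 2
  Step 22: search space = 2 -> 1
  Step 23: search space = 1 (final check)
Maximum comparisons = floor(log2(4812925)) + 1 = 22 + 1 = 23


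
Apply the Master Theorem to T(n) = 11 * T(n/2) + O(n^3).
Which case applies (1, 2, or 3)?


The Master Theorem: T(n) = a*T(n/b) + O(n^c)
  a = 11, b = 2, c = 3
log_b(a) = log_2(11) ~ 3.459
Compare b^c with a: 2^3 = 8 < 11, so c < log_b(a).
Since c < log_b(a), Case 1 applies.
T(n) = O(n^(log_2 11)) ~ O(n^3.459)
Master Theorem case = 1


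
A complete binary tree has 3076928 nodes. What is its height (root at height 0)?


In a complete binary tree, level k holds nodes 2^k .. 2^(k+1)-1 (1-indexed).
Height = floor(log2(n)) = floor(log2(3076928)) = 21
Check: 2^21 = 2097152 <= 3076928 < 4194304 = 2^22


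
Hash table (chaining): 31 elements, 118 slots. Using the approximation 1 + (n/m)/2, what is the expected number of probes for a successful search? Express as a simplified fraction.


Computing expected probes:
alpha = 31/118
= 1 + alpha/2
= 1 + 31/(2*118)
= (2*118 + 31) / (2*118)
= 267/236


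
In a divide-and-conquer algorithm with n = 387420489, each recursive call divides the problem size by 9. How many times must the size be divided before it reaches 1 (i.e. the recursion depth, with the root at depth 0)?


Number of divisions = log_9(387420489)
Sizes: 387420489 -> 43046721 -> 4782969 -> 531441 -> 59049 -> 6561 -> 729 -> 81 -> 9 -> 1 (9 divisions)
Recursion depth = 9


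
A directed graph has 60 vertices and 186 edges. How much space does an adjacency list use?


Adjacency list: one list head per vertex + one entry per edge
Vertex heads: 60
Edge entries: 186
Total = 60 + 186 = 246


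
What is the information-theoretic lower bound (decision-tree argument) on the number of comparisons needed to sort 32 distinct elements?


A binary decision tree of height h has at most 2^h leaves and needs at least n! of them, so h >= ceil(log2(n!)).
32! is far too large to multiply out, so use Stirling's series:
  ln(n!) ~ n ln n - n + (1/2) ln(2 pi n) + 1/(12n)  (error below 1/(360 n^3), negligible here)
  ln(32) = 3.4657359
  n ln n = 32 * 3.4657359 = 110.9035
  (1/2) ln(2 pi * 32) = (1/2) ln(201.0619) = 2.6518
  1/(12*32) = 0.0026
  ln(32!) ~ 110.9035 - 32 + 2.6518 + 0.0026 = 81.5579
Convert to base 2: log2(32!) = 81.5579 / ln 2 = 81.5579 / 0.69314718 = 117.6632
ceil(117.6632) = 118


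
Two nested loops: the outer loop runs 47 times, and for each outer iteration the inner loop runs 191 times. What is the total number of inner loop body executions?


Outer loop: 47 iterations
Inner loop: 191 iterations per outer iteration
Total = 47 * 191 = 8977


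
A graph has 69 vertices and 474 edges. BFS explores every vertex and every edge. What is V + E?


A full BFS traversal dequeues each vertex once and examines each edge once.
Vertex visits: 69
Edge visits: 474
V + E = 69 + 474 = 543


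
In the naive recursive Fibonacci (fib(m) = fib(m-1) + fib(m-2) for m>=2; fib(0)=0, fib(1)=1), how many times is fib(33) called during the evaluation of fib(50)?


Let N(m) = number of times fib(m) is called while evaluating fib(50).
N(50) = 1 (the initial call).
N(49) = 1 (only fib(50) calls it).
For 1 <= m <= 48: fib(m) is called by fib(m+1) and fib(m+2), so
  N(m) = N(m+1) + N(m+2).
fib(0) is called only by fib(2), so N(0) = N(2).
Walk down from m=50:
  N(50)=1, N(49)=1, N(48)=2, N(47)=3, N(46)=5, N(45)=8, N(44)=13, N(43)=21, N(42)=34, N(41)=55, N(40)=89, N(39)=144, N(38)=233, N(37)=377, N(36)=610, N(35)=987, N(34)=1597, N(33)=2584
N(33) = 2584


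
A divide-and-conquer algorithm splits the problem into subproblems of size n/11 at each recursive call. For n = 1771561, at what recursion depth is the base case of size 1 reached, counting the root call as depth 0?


At each depth, the problem size is divided by 11:
  Depth 0: problem size = 1771561
  Depth 1: problem size = 161051
  Depth 2: problem size = 14641
  Depth 3: problem size = 1331
  Depth 4: problem size = 121
  Depth 5: problem size = 11
  Depth 6: problem size = 1 (base case)
The base case is reached at depth log_11(1771561) = 6 (the tree has 7 levels counting depth 0, but the depth asked for is 6).
Recursion depth = 6


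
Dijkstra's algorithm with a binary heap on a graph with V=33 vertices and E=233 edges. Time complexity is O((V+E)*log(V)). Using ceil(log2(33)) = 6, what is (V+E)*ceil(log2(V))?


Dijkstra with a binary heap: each vertex is extracted once, each edge may relax once.
Each heap operation costs O(log V).
V + E = 33 + 233 = 266
ceil(log2(33)) = 6 (since 2^5 = 32 < 33 <= 64 = 2^6)
Total heap work = (V+E) * ceil(log2(V)) = 266 * 6 = 1596


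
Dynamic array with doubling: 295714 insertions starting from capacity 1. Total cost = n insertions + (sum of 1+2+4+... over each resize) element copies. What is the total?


n = 295714
Insertion costs: 295714
Resizes copy 1, 2, 4, ... up to the largest power of 2 that is <= n-1 = 295713, i.e. 262144.
Copy costs = 1 + 2 + 4 + 8 + 16 + 32 + 64 + 128 + 256 + 512 + 1024 + 2048 + 4096 + 8192 + 16384 + 32768 + 65536 + 131072 + 262144 = 524287
Total = 295714 + 524287 = 820001


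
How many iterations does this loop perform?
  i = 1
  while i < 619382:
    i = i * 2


The loop variable doubles each iteration:
i = 1 -> 2 -> 4 -> 8 -> 16 -> 32 -> 64 -> 128 -> 256 -> 512 -> 1024 -> 2048 -> 4096 -> 8192 -> 16384 -> 32768 -> 65536 -> 131072 -> 262144 -> 524288 -> 1048576 (stop, 1048576 >= 619382)
Number of doublings = ceil(log2(619382)) = 20


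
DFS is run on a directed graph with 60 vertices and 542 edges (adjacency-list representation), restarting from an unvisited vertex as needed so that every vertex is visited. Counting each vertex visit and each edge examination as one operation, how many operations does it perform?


A full DFS traversal processes each vertex exactly once (push/pop on stack).
Each directed edge is examined once.
V = 60, E = 542
V + E = 602


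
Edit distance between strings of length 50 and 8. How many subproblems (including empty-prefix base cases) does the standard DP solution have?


The table includes base cases (empty prefixes).
Rows: (m+1) = 51
Columns: (n+1) = 9
Total = 51 * 9 = 459


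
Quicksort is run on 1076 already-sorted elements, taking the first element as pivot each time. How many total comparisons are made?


Sum of comparisons per partition:
1075 + 1074 + ... + 1 + 0
= 1076 * (1076 - 1) / 2
= 1076 * 1075 / 2
= 578350


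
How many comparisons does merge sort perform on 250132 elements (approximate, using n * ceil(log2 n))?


Recursion depth: ceil(log2(250132)) = 18
Each recursion level merges n = 250132 elements
Total = 250132 * 18 = 4502376


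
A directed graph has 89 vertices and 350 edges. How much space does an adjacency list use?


Adjacency list: one list head per vertex + one entry per edge
Vertex heads: 89
Edge entries: 350
Total = 89 + 350 = 439


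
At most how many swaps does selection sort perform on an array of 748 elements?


Each of the 747 passes places one element in its final position.
Pass 1: swap minimum into position 0
Pass 2: swap minimum of remaining into position 1
...
Pass 747: last two elements, one swap
Maximum swaps = 748 - 1 = 747


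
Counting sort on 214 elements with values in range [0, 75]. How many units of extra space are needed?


Output array size: 214 (to store sorted result)
Count array size: 76 (one slot per possible value, range 0 to 75)
Total extra space = 214 + 76 = 290


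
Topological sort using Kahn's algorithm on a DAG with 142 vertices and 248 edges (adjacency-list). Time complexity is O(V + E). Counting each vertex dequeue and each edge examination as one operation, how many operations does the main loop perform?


Kahn's algorithm:
  1. Compute in-degrees: O(V + E)
  2. Process queue: each vertex dequeued once (O(V))
     each edge examined once (O(E))
Total = V + E = 142 + 248 = 390


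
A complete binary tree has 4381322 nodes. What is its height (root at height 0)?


In a complete binary tree, level k holds nodes 2^k .. 2^(k+1)-1 (1-indexed).
Height = floor(log2(n)) = floor(log2(4381322)) = 22
Check: 2^22 = 4194304 <= 4381322 < 8388608 = 2^23


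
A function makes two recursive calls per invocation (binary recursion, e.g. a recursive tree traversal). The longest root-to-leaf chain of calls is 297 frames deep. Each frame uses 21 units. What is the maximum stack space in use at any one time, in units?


Binary recursion: the two calls run one after the other, so only one root-to-leaf chain of frames is on the stack at a time.
Maximum depth (longest chain) = 297 frames
Each frame = 21 units
Max stack space = 297 * 21 = 6237


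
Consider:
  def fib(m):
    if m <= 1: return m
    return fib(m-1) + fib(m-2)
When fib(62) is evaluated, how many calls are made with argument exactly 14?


Let N(m) = number of times fib(m) is called while evaluating fib(62).
N(62) = 1 (the initial call).
N(61) = 1 (only fib(62) calls it).
For 1 <= m <= 60: fib(m) is called by fib(m+1) and fib(m+2), so
  N(m) = N(m+1) + N(m+2).
fib(0) is called only by fib(2), so N(0) = N(2).
Walk down from m=62:
  N(62)=1, N(61)=1, N(60)=2, N(59)=3, N(58)=5, N(57)=8, N(56)=13, N(55)=21, N(54)=34, N(53)=55, N(52)=89, N(51)=144, N(50)=233, N(49)=377, N(48)=610, N(47)=987, N(46)=1597, N(45)=2584, N(44)=4181, N(43)=6765, N(42)=10946, N(41)=17711, N(40)=28657, N(39)=46368, N(38)=75025, N(37)=121393, N(36)=196418, N(35)=317811, N(34)=514229, N(33)=832040, N(32)=1346269, N(31)=2178309, N(30)=3524578, N(29)=5702887, N(28)=9227465, N(27)=14930352, N(26)=24157817, N(25)=39088169, N(24)=63245986, N(23)=102334155, N(22)=165580141, N(21)=267914296, N(20)=433494437, N(19)=701408733, N(18)=1134903170, N(17)=1836311903, N(16)=2971215073, N(15)=4807526976, N(14)=7778742049
N(14) = 7778742049


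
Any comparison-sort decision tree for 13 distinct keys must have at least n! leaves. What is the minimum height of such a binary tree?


A binary decision tree of height h has at most 2^h leaves and needs at least n! of them, so h >= ceil(log2(n!)).
Compute 13! as a running product:
  x2 = 2, x3 = 6, x4 = 24, x5 = 120
  x6 = 720, x7 = 5040, x8 = 40320, x9 = 362880
  x10 = 3628800, x11 = 39916800, x12 = 479001600, x13 = 6227020800
13! = 6227020800
Bracket between powers of 2:
  2^32 = 4294967296 < 6227020800 <= 8589934592 = 2^33
So ceil(log2(13!)) = 33


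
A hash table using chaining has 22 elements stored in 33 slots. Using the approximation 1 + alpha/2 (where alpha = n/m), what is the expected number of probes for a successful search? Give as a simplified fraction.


Load factor alpha = n/m = 22/33
Expected probes = 1 + alpha/2 = 1 + 22/(2*33)
= 1 + 22/66
= 66/66 + 22/66
= 88/66
Simplify: 4/3


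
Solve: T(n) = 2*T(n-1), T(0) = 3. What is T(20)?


Unrolling:
T(20) = 2*T(19) = 2^2*T(18) = ... = 2^20*T(0)
= 2^20 * 3
= 1048576 * 3 = 3145728


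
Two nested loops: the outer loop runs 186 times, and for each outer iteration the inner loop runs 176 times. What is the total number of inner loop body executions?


Outer loop: 186 iterations
Inner loop: 176 iterations per outer iteration
Total = 186 * 176 = 32736


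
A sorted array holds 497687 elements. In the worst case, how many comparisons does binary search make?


Halving sequence: 497687 -> 248843 -> 124421 -> 62210 -> 31105 -> 15552 -> 7776 -> 3888 -> 1944 -> 972 -> 486 -> 243 -> 121 -> 60 -> 30 -> 15 -> 7 -> 3 -> 1
Number of halvings = 18
Max comparisons = 18 + 1 = 19


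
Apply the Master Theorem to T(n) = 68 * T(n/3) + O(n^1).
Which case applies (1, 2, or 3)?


The Master Theorem: T(n) = a*T(n/b) + O(n^c)
  a = 68, b = 3, c = 1
log_b(a) = log_3(68) ~ 3.841
Compare b^c with a: 3^1 = 3 < 68, so c < log_b(a).
Since c < log_b(a), Case 1 applies.
T(n) = O(n^(log_3 68)) ~ O(n^3.841)
Master Theorem case = 1


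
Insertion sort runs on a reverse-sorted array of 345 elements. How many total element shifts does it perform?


Sum of shifts = 1 + 2 + 3 + ... + 344
= 345 * 344 / 2
= 118680 / 2
= 59340


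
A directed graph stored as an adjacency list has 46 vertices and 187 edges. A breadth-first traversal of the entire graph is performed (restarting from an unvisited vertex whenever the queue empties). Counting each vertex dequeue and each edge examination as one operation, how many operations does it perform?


A full BFS traversal dequeues each vertex once and examines each edge once.
Vertex visits: 46
Edge visits: 187
V + E = 46 + 187 = 233


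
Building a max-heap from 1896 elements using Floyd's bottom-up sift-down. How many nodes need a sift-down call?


In a heap of 1896 elements (0-indexed array):
  Last element index: 1895
  Parent of last element: floor((1895 - 1) / 2) = 947
  Internal nodes: indices 0 to 947
  Count = floor(1896/2) = 948


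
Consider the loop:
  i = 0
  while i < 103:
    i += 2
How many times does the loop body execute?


Starting at i = 0, each iteration adds 2.
Iterations until i >= 103:
  Iteration 1: i = 0 -> i = 2
  Iteration 2: i = 2 -> i = 4
  Iteration 3: i = 4 -> i = 6
  Iteration 4: i = 6 -> i = 8
  Iteration 5: i = 8 -> i = 10
  Iteration 6: i = 10 -> i = 12
  Iteration 7: i = 12 -> i = 14
  Iteration 8: i = 14 -> i = 16
  ... continuing ...
Total iterations = ceil(103/2) = 52


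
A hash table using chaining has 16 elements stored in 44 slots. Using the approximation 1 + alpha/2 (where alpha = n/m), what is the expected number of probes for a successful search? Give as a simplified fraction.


Load factor alpha = n/m = 16/44
Expected probes = 1 + alpha/2 = 1 + 16/(2*44)
= 1 + 16/88
= 88/88 + 16/88
= 104/88
Simplify: 13/11


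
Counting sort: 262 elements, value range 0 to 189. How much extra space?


n = 262 (output array)
k = 190 (count array for 190 distinct values)
Extra space = 262 + 190 = 452


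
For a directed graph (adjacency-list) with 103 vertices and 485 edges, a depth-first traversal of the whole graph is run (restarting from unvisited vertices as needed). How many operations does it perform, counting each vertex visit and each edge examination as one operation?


A full DFS traversal visits each vertex once and examines each edge once.
V = 103
E = 485
Sum = 103 + 485 = 588


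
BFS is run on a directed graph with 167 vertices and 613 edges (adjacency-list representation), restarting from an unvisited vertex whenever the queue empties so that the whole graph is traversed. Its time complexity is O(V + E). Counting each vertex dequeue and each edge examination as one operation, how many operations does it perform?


A full BFS traversal dequeues each vertex exactly once and examines each directed edge exactly once.
V = 167 (vertex processing cost)
E = 613 (edge examination cost)
Total operations proportional to V + E = 167 + 613 = 780


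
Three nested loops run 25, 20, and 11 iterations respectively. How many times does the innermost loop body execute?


Loop 1 (outermost): 25 iterations
Loop 2 (middle): 20 iterations per outer
Loop 3 (innermost): 11 iterations per middle
Total = 25 * 20 * 11 = 5500


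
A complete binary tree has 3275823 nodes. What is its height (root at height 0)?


In a complete binary tree, level k holds nodes 2^k .. 2^(k+1)-1 (1-indexed).
Height = floor(log2(n)) = floor(log2(3275823)) = 21
Check: 2^21 = 2097152 <= 3275823 < 4194304 = 2^22


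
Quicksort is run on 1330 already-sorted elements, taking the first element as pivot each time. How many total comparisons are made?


Sum of comparisons per partition:
1329 + 1328 + ... + 1 + 0
= 1330 * (1330 - 1) / 2
= 1330 * 1329 / 2
= 883785


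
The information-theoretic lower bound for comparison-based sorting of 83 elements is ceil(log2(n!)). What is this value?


A binary decision tree of height h has at most 2^h leaves and needs at least n! of them, so h >= ceil(log2(n!)).
83! is far too large to multiply out, so use Stirling's series:
  ln(n!) ~ n ln n - n + (1/2) ln(2 pi n) + 1/(12n)  (error below 1/(360 n^3), negligible here)
  ln(83) = 4.4188406
  n ln n = 83 * 4.4188406 = 366.7638
  (1/2) ln(2 pi * 83) = (1/2) ln(521.5044) = 3.1284
  1/(12*83) = 0.0010
  ln(83!) ~ 366.7638 - 83 + 3.1284 + 0.0010 = 286.8932
Convert to base 2: log2(83!) = 286.8932 / ln 2 = 286.8932 / 0.69314718 = 413.8994
ceil(413.8994) = 414


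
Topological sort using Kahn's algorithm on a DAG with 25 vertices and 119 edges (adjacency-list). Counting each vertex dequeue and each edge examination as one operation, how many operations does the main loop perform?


Kahn's algorithm:
  1. Compute in-degrees: O(V + E)
  2. Process queue: each vertex dequeued once (O(V))
     each edge examined once (O(E))
Total = V + E = 25 + 119 = 144


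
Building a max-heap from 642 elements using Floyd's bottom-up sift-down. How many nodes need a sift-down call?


In a heap of 642 elements (0-indexed array):
  Last element index: 641
  Parent of last element: floor((641 - 1) / 2) = 320
  Internal nodes: indices 0 to 320
  Count = floor(642/2) = 321


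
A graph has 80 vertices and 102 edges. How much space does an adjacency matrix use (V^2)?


Adjacency matrix: V x V grid of entries
Space = V^2 = 80^2 = 80 * 80 = 6400


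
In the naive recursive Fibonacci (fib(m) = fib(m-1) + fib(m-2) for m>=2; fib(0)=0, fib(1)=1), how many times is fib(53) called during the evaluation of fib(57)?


Let N(m) = number of times fib(m) is called while evaluating fib(57).
N(57) = 1 (the initial call).
N(56) = 1 (only fib(57) calls it).
For 1 <= m <= 55: fib(m) is called by fib(m+1) and fib(m+2), so
  N(m) = N(m+1) + N(m+2).
fib(0) is called only by fib(2), so N(0) = N(2).
Walk down from m=57:
  N(57)=1, N(56)=1, N(55)=2, N(54)=3, N(53)=5
N(53) = 5


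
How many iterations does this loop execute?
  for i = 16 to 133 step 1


The loop variable i takes values starting at 16 and increments by 1 each iteration.
Sequence: i = 16, 17, 18, 19, 20, 21, 22, 23, 24, ...
The upper bound 133 is inclusive, so the count is floor((last - first) / step) + 1:
floor((133 - 16) / 1) + 1 = floor(117/1) + 1 = 117 + 1 = 118


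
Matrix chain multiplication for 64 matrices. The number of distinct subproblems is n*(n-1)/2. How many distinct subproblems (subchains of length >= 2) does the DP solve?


Subproblems are indexed by (i, j) where i < j.
Number of such pairs = n*(n-1)/2
= 64 * 63 / 2
= 2016


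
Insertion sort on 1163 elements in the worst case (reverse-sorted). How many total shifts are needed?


In the worst case (reverse-sorted), each element shifts past all previous:
  Element 1: 1 shifts
  Element 2: 2 shifts
  Element 3: 3 shifts
  Element 4: 4 shifts
  Element 5: 5 shifts
  ...
  Element 1162: 1162 shifts
Total = 1 + 2 + ... + 1162
= 1163*(1163-1)/2 = 675703


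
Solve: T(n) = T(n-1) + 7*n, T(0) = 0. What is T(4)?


Expanding the recurrence:
T(4) = T(3) + 7*4
       = T(2) + 7*3 + 7*4
       ...
       = T(0) + 7*(1 + 2 + ... + 4)
       = 0 + 7 * 4*5/2
       = 0 + 7 * 10
       = 0 + 70 = 70


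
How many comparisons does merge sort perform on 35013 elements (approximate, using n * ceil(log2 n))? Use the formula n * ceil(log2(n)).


Recursion depth: ceil(log2(35013)) = 16
Each recursion level merges n = 35013 elements
Total = 35013 * 16 = 560208


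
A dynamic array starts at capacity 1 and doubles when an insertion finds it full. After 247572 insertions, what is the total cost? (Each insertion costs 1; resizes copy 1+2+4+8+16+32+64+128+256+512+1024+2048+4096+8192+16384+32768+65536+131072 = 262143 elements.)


Insertion cost: 247572 (one per element)
Resizes occur just before inserting elements 2, 3, 5, 9, ...
Elements copied at each resize: 1 + 2 + 4 + 8 + 16 + 32 + 64 + 128 + 256 + 512 + 1024 + 2048 + 4096 + 8192 + 16384 + 32768 + 65536 + 131072
Sum of copies = 262143 (geometric series: 2^k - 1)
Total = 247572 + 262143 = 509715


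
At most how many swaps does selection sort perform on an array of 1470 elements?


Each of the 1469 passes places one element in its final position.
Pass 1: swap minimum into position 0
Pass 2: swap minimum of remaining into position 1
...
Pass 1469: last two elements, one swap
Maximum swaps = 1470 - 1 = 1469


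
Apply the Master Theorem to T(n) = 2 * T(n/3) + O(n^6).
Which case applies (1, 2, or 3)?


The Master Theorem: T(n) = a*T(n/b) + O(n^c)
  a = 2, b = 3, c = 6
log_b(a) = log_3(2) ~ 0.631
Compare b^c with a: 3^6 = 729 > 2, so c > log_b(a).
Since c > log_b(a), Case 3 applies.
T(n) = O(n^6)
Master Theorem case = 3


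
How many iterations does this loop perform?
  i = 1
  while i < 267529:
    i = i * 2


The loop variable doubles each iteration:
i = 1 -> 2 -> 4 -> 8 -> 16 -> 32 -> 64 -> 128 -> 256 -> 512 -> 1024 -> 2048 -> 4096 -> 8192 -> 16384 -> 32768 -> 65536 -> 131072 -> 262144 -> 524288 (stop, 524288 >= 267529)
Number of doublings = ceil(log2(267529)) = 19


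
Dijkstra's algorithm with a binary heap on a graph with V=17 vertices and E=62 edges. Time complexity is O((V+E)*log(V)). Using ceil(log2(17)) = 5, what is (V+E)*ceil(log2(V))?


Dijkstra with a binary heap: each vertex is extracted once, each edge may relax once.
Each heap operation costs O(log V).
V + E = 17 + 62 = 79
ceil(log2(17)) = 5 (since 2^4 = 16 < 17 <= 32 = 2^5)
Total heap work = (V+E) * ceil(log2(V)) = 79 * 5 = 395


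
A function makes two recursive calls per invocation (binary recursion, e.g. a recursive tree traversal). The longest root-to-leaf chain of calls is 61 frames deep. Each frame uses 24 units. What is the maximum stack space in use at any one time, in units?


Binary recursion: the two calls run one after the other, so only one root-to-leaf chain of frames is on the stack at a time.
Maximum depth (longest chain) = 61 frames
Each frame = 24 units
Max stack space = 61 * 24 = 1464


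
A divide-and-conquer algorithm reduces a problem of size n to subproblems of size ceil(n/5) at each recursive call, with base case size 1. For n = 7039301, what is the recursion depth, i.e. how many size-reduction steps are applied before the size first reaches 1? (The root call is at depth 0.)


Each step divides the size by 5 (rounding up); after k steps the size is ceil(n/5^k), which equals 1 exactly when 5^k >= n.
So the depth is the smallest k with 5^k >= 7039301, i.e. ceil(log_5(7039301)).
5^9 = 1953125 < 7039301 <= 9765625 = 5^10
Recursion depth = 10


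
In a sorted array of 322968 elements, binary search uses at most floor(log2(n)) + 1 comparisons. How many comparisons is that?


Halving sequence: 322968 -> 161484 -> 80742 -> 40371 -> 20185 -> 10092 -> 5046 -> 2523 -> 1261 -> 630 -> 315 -> 157 -> 78 -> 39 -> 19 -> 9 -> 4 -> 2 -> 1
Number of halvings = 18
Max comparisons = 18 + 1 = 19


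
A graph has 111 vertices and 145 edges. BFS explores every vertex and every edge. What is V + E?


A full BFS traversal dequeues each vertex once and examines each edge once.
Vertex visits: 111
Edge visits: 145
V + E = 111 + 145 = 256


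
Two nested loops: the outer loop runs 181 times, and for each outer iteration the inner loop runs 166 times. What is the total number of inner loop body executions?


Outer loop: 181 iterations
Inner loop: 166 iterations per outer iteration
Total = 181 * 166 = 30046


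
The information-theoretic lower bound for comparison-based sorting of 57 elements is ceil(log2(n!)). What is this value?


A binary decision tree of height h has at most 2^h leaves and needs at least n! of them, so h >= ceil(log2(n!)).
57! is far too large to multiply out, so use Stirling's series:
  ln(n!) ~ n ln n - n + (1/2) ln(2 pi n) + 1/(12n)  (error below 1/(360 n^3), negligible here)
  ln(57) = 4.0430513
  n ln n = 57 * 4.0430513 = 230.4539
  (1/2) ln(2 pi * 57) = (1/2) ln(358.1416) = 2.9405
  1/(12*57) = 0.0015
  ln(57!) ~ 230.4539 - 57 + 2.9405 + 0.0015 = 176.3959
Convert to base 2: log2(57!) = 176.3959 / ln 2 = 176.3959 / 0.69314718 = 254.4855
ceil(254.4855) = 255


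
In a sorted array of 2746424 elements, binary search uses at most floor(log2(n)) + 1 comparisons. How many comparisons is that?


Halving sequence: 2746424 -> 1373212 -> 686606 -> 343303 -> 171651 -> 85825 -> 42912 -> 21456 -> 10728 -> 5364 -> 2682 -> 1341 -> 670 -> 335 -> 167 -> 83 -> 41 -> 20 -> 10 -> 5 -> 2 -> 1
Number of halvings = 21
Max comparisons = 21 + 1 = 22


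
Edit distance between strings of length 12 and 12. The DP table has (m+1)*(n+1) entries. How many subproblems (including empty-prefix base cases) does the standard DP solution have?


The table includes base cases (empty prefixes).
Rows: (m+1) = 13
Columns: (n+1) = 13
Total = 13 * 13 = 169


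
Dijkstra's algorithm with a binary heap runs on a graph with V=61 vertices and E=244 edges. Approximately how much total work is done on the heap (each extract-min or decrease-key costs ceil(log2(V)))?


Dijkstra with a binary heap: each vertex is extracted once, each edge may relax once.
Each heap operation costs O(log V).
V + E = 61 + 244 = 305
ceil(log2(61)) = 6 (since 2^5 = 32 < 61 <= 64 = 2^6)
Total heap work = (V+E) * ceil(log2(V)) = 305 * 6 = 1830


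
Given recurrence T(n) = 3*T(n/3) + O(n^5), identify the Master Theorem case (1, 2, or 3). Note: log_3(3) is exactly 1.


Master Theorem parameters: a=3, b=3, c=5
log_b(a) = 1
Compare b^c with a: 3^5 = 243 > 3, so c > log_b(a).
Comparing c=5 vs log_b(a)=1:
5 > 1 => Case 3
Result: T(n) = O(n^5)
Master Theorem case = 3


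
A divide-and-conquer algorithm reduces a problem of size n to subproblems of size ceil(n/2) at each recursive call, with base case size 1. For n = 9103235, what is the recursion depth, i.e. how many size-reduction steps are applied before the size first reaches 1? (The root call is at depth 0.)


Each step divides the size by 2 (rounding up); after k steps the size is ceil(n/2^k), which equals 1 exactly when 2^k >= n.
So the depth is the smallest k with 2^k >= 9103235, i.e. ceil(log_2(9103235)).
2^23 = 8388608 < 9103235 <= 16777216 = 2^24
Recursion depth = 24


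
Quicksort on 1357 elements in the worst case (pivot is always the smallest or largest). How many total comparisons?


In the worst case, each partition step picks the worst pivot:
  Partition 1: 1356 comparisons (n-1 elements to compare)
  Partition 2: 1355 comparisons
  Partition 3: 1354 comparisons
  Partition 4: 1353 comparisons
  Partition 5: 1352 comparisons
  ...
  Last partition: 0 comparisons
Total = (n-1) + (n-2) + ... + 1 + 0 = n*(n-1)/2
= 1357*1356/2 = 920046


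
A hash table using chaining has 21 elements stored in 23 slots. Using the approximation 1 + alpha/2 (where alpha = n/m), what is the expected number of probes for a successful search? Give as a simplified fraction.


Load factor alpha = n/m = 21/23
Expected probes = 1 + alpha/2 = 1 + 21/(2*23)
= 1 + 21/46
= 46/46 + 21/46
= 67/46


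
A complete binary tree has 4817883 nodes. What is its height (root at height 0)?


In a complete binary tree, level k holds nodes 2^k .. 2^(k+1)-1 (1-indexed).
Height = floor(log2(n)) = floor(log2(4817883)) = 22
Check: 2^22 = 4194304 <= 4817883 < 8388608 = 2^23


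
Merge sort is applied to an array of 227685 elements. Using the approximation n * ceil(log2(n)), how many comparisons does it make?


Merge sort divides the array into halves recursively.
Number of levels = ceil(log2(227685)) = 18
At each level, approximately n = 227685 comparisons are needed for merging.
Total comparisons ~ n * ceil(log2(n)) = 227685 * 18 = 4098330
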